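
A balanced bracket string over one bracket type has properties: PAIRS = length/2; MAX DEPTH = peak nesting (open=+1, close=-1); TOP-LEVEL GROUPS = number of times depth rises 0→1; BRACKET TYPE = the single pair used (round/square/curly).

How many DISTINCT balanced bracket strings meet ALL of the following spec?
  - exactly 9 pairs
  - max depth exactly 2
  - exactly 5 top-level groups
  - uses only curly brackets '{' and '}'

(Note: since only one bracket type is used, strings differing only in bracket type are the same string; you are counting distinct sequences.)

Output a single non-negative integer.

Spec: pairs=9 depth=2 groups=5
Count(depth <= 2) = 70
Count(depth <= 1) = 0
Count(depth == 2) = 70 - 0 = 70

Answer: 70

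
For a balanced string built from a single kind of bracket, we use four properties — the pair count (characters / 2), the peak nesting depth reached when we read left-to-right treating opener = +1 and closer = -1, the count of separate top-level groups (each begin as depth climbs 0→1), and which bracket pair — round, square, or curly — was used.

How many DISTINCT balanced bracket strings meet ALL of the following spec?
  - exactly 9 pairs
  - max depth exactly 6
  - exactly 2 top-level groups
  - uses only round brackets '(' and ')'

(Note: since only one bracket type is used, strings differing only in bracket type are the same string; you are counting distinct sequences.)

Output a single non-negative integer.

Spec: pairs=9 depth=6 groups=2
Count(depth <= 6) = 1404
Count(depth <= 5) = 1278
Count(depth == 6) = 1404 - 1278 = 126

Answer: 126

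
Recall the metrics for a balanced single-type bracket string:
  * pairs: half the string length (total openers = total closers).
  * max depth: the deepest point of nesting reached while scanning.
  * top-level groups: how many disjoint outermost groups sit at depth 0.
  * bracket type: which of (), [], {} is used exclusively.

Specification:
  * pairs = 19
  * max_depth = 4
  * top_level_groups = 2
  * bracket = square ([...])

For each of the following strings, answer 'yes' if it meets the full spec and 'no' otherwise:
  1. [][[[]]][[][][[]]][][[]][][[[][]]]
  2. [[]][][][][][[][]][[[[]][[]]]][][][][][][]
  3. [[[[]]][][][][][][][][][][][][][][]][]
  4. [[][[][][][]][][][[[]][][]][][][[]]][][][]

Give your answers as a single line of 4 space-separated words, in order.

String 1 '[][[[]]][[][][[]]][][[]][][[[][]]]': depth seq [1 0 1 2 3 2 1 0 1 2 1 2 1 2 3 2 1 0 1 0 1 2 1 0 1 0 1 2 3 2 3 2 1 0]
  -> pairs=17 depth=3 groups=7 -> no
String 2 '[[]][][][][][[][]][[[[]][[]]]][][][][][][]': depth seq [1 2 1 0 1 0 1 0 1 0 1 0 1 2 1 2 1 0 1 2 3 4 3 2 3 4 3 2 1 0 1 0 1 0 1 0 1 0 1 0 1 0]
  -> pairs=21 depth=4 groups=13 -> no
String 3 '[[[[]]][][][][][][][][][][][][][][]][]': depth seq [1 2 3 4 3 2 1 2 1 2 1 2 1 2 1 2 1 2 1 2 1 2 1 2 1 2 1 2 1 2 1 2 1 2 1 0 1 0]
  -> pairs=19 depth=4 groups=2 -> yes
String 4 '[[][[][][][]][][][[[]][][]][][][[]]][][][]': depth seq [1 2 1 2 3 2 3 2 3 2 3 2 1 2 1 2 1 2 3 4 3 2 3 2 3 2 1 2 1 2 1 2 3 2 1 0 1 0 1 0 1 0]
  -> pairs=21 depth=4 groups=4 -> no

Answer: no no yes no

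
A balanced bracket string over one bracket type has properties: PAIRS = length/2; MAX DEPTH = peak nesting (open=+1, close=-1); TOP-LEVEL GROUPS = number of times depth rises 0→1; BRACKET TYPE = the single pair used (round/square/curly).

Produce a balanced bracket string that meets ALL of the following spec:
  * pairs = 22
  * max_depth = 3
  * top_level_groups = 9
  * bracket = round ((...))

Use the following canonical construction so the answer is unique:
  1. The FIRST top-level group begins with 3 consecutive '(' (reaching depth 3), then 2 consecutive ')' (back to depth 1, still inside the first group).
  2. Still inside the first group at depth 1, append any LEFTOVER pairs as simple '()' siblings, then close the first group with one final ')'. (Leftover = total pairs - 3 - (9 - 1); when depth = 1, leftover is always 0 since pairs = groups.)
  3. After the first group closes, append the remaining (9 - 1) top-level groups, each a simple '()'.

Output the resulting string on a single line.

Answer: ((())()()()()()()()()()()())()()()()()()()()

Derivation:
Spec: pairs=22 depth=3 groups=9
Leftover pairs = 22 - 3 - (9-1) = 11
First group: deep chain of depth 3 + 11 sibling pairs
Remaining 8 groups: simple '()' each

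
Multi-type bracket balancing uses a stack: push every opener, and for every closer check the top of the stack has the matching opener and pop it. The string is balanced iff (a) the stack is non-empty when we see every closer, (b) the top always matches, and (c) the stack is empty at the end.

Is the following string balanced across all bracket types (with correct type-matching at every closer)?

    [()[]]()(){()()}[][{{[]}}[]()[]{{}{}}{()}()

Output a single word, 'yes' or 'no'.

pos 0: push '['; stack = [
pos 1: push '('; stack = [(
pos 2: ')' matches '('; pop; stack = [
pos 3: push '['; stack = [[
pos 4: ']' matches '['; pop; stack = [
pos 5: ']' matches '['; pop; stack = (empty)
pos 6: push '('; stack = (
pos 7: ')' matches '('; pop; stack = (empty)
pos 8: push '('; stack = (
pos 9: ')' matches '('; pop; stack = (empty)
pos 10: push '{'; stack = {
pos 11: push '('; stack = {(
pos 12: ')' matches '('; pop; stack = {
pos 13: push '('; stack = {(
pos 14: ')' matches '('; pop; stack = {
pos 15: '}' matches '{'; pop; stack = (empty)
pos 16: push '['; stack = [
pos 17: ']' matches '['; pop; stack = (empty)
pos 18: push '['; stack = [
pos 19: push '{'; stack = [{
pos 20: push '{'; stack = [{{
pos 21: push '['; stack = [{{[
pos 22: ']' matches '['; pop; stack = [{{
pos 23: '}' matches '{'; pop; stack = [{
pos 24: '}' matches '{'; pop; stack = [
pos 25: push '['; stack = [[
pos 26: ']' matches '['; pop; stack = [
pos 27: push '('; stack = [(
pos 28: ')' matches '('; pop; stack = [
pos 29: push '['; stack = [[
pos 30: ']' matches '['; pop; stack = [
pos 31: push '{'; stack = [{
pos 32: push '{'; stack = [{{
pos 33: '}' matches '{'; pop; stack = [{
pos 34: push '{'; stack = [{{
pos 35: '}' matches '{'; pop; stack = [{
pos 36: '}' matches '{'; pop; stack = [
pos 37: push '{'; stack = [{
pos 38: push '('; stack = [{(
pos 39: ')' matches '('; pop; stack = [{
pos 40: '}' matches '{'; pop; stack = [
pos 41: push '('; stack = [(
pos 42: ')' matches '('; pop; stack = [
end: stack still non-empty ([) → INVALID
Verdict: unclosed openers at end: [ → no

Answer: no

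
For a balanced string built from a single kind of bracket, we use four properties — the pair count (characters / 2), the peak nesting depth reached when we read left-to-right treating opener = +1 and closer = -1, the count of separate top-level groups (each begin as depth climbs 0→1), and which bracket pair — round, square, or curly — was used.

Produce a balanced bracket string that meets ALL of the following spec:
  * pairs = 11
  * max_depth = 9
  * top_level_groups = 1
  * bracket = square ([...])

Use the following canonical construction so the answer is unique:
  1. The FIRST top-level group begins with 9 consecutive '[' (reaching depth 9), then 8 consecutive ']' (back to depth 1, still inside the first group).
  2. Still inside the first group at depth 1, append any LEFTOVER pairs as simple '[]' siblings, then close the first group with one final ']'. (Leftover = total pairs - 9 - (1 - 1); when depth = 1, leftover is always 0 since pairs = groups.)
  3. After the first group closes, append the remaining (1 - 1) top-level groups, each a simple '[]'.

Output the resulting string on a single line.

Spec: pairs=11 depth=9 groups=1
Leftover pairs = 11 - 9 - (1-1) = 2
First group: deep chain of depth 9 + 2 sibling pairs
Remaining 0 groups: simple '[]' each

Answer: [[[[[[[[[]]]]]]]][][]]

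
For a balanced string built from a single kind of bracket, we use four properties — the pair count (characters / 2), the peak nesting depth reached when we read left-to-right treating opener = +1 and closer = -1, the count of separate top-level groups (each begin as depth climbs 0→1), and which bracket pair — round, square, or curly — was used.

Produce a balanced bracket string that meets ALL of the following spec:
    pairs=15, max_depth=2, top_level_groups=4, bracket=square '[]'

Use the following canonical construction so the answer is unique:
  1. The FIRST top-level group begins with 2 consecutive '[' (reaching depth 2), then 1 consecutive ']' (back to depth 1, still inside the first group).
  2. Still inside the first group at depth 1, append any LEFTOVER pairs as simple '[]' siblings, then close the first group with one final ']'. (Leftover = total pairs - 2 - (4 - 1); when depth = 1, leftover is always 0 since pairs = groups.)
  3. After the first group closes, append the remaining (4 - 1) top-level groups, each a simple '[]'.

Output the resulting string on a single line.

Answer: [[][][][][][][][][][][]][][][]

Derivation:
Spec: pairs=15 depth=2 groups=4
Leftover pairs = 15 - 2 - (4-1) = 10
First group: deep chain of depth 2 + 10 sibling pairs
Remaining 3 groups: simple '[]' each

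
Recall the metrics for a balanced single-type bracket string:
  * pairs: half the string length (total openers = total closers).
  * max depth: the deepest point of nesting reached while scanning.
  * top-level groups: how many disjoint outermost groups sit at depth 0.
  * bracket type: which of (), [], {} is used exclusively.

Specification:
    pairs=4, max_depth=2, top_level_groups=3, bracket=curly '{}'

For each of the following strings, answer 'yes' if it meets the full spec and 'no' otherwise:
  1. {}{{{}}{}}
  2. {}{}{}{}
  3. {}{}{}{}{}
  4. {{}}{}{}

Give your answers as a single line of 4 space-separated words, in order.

Answer: no no no yes

Derivation:
String 1 '{}{{{}}{}}': depth seq [1 0 1 2 3 2 1 2 1 0]
  -> pairs=5 depth=3 groups=2 -> no
String 2 '{}{}{}{}': depth seq [1 0 1 0 1 0 1 0]
  -> pairs=4 depth=1 groups=4 -> no
String 3 '{}{}{}{}{}': depth seq [1 0 1 0 1 0 1 0 1 0]
  -> pairs=5 depth=1 groups=5 -> no
String 4 '{{}}{}{}': depth seq [1 2 1 0 1 0 1 0]
  -> pairs=4 depth=2 groups=3 -> yes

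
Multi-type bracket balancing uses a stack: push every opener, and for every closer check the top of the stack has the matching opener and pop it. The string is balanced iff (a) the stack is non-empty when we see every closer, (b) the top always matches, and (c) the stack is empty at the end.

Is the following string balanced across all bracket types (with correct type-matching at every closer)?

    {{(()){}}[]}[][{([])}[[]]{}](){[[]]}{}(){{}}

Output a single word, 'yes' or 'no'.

pos 0: push '{'; stack = {
pos 1: push '{'; stack = {{
pos 2: push '('; stack = {{(
pos 3: push '('; stack = {{((
pos 4: ')' matches '('; pop; stack = {{(
pos 5: ')' matches '('; pop; stack = {{
pos 6: push '{'; stack = {{{
pos 7: '}' matches '{'; pop; stack = {{
pos 8: '}' matches '{'; pop; stack = {
pos 9: push '['; stack = {[
pos 10: ']' matches '['; pop; stack = {
pos 11: '}' matches '{'; pop; stack = (empty)
pos 12: push '['; stack = [
pos 13: ']' matches '['; pop; stack = (empty)
pos 14: push '['; stack = [
pos 15: push '{'; stack = [{
pos 16: push '('; stack = [{(
pos 17: push '['; stack = [{([
pos 18: ']' matches '['; pop; stack = [{(
pos 19: ')' matches '('; pop; stack = [{
pos 20: '}' matches '{'; pop; stack = [
pos 21: push '['; stack = [[
pos 22: push '['; stack = [[[
pos 23: ']' matches '['; pop; stack = [[
pos 24: ']' matches '['; pop; stack = [
pos 25: push '{'; stack = [{
pos 26: '}' matches '{'; pop; stack = [
pos 27: ']' matches '['; pop; stack = (empty)
pos 28: push '('; stack = (
pos 29: ')' matches '('; pop; stack = (empty)
pos 30: push '{'; stack = {
pos 31: push '['; stack = {[
pos 32: push '['; stack = {[[
pos 33: ']' matches '['; pop; stack = {[
pos 34: ']' matches '['; pop; stack = {
pos 35: '}' matches '{'; pop; stack = (empty)
pos 36: push '{'; stack = {
pos 37: '}' matches '{'; pop; stack = (empty)
pos 38: push '('; stack = (
pos 39: ')' matches '('; pop; stack = (empty)
pos 40: push '{'; stack = {
pos 41: push '{'; stack = {{
pos 42: '}' matches '{'; pop; stack = {
pos 43: '}' matches '{'; pop; stack = (empty)
end: stack empty → VALID
Verdict: properly nested → yes

Answer: yes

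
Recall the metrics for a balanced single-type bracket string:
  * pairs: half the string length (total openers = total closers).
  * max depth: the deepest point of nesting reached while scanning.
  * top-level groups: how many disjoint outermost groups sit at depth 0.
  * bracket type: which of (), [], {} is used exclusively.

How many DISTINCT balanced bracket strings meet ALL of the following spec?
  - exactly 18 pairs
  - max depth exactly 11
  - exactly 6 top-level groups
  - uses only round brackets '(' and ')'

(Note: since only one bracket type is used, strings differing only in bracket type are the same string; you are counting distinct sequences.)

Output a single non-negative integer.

Answer: 1932

Derivation:
Spec: pairs=18 depth=11 groups=6
Count(depth <= 11) = 17298483
Count(depth <= 10) = 17296551
Count(depth == 11) = 17298483 - 17296551 = 1932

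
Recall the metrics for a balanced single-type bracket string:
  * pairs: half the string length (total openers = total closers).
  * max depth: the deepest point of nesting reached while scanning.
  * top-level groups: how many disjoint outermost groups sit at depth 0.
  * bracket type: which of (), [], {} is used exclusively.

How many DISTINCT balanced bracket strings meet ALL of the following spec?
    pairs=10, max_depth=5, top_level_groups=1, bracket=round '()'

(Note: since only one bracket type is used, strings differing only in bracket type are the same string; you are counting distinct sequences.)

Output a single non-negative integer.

Answer: 1684

Derivation:
Spec: pairs=10 depth=5 groups=1
Count(depth <= 5) = 3281
Count(depth <= 4) = 1597
Count(depth == 5) = 3281 - 1597 = 1684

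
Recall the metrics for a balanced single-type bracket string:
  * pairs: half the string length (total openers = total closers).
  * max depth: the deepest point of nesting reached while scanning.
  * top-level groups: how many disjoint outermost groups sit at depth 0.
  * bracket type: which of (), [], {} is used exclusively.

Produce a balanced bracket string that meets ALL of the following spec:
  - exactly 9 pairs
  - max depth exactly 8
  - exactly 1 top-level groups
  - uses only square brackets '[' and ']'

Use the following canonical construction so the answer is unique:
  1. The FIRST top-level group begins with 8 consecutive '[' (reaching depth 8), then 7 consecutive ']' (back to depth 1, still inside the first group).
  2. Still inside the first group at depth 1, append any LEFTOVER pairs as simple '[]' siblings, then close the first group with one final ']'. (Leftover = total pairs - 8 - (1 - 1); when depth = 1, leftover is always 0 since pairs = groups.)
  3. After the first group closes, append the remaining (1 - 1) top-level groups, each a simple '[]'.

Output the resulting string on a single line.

Answer: [[[[[[[[]]]]]]][]]

Derivation:
Spec: pairs=9 depth=8 groups=1
Leftover pairs = 9 - 8 - (1-1) = 1
First group: deep chain of depth 8 + 1 sibling pairs
Remaining 0 groups: simple '[]' each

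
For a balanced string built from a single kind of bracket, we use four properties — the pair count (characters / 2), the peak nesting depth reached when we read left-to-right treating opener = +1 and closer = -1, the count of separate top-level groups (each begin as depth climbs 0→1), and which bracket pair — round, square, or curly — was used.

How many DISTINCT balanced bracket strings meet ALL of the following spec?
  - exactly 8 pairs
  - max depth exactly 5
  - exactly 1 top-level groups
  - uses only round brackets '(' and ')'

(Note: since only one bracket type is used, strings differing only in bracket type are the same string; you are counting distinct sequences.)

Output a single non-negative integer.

Spec: pairs=8 depth=5 groups=1
Count(depth <= 5) = 365
Count(depth <= 4) = 233
Count(depth == 5) = 365 - 233 = 132

Answer: 132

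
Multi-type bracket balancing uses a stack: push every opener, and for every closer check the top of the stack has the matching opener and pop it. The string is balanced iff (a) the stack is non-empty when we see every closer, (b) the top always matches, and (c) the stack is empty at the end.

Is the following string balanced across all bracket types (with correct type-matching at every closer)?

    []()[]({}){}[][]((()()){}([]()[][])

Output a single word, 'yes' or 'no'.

pos 0: push '['; stack = [
pos 1: ']' matches '['; pop; stack = (empty)
pos 2: push '('; stack = (
pos 3: ')' matches '('; pop; stack = (empty)
pos 4: push '['; stack = [
pos 5: ']' matches '['; pop; stack = (empty)
pos 6: push '('; stack = (
pos 7: push '{'; stack = ({
pos 8: '}' matches '{'; pop; stack = (
pos 9: ')' matches '('; pop; stack = (empty)
pos 10: push '{'; stack = {
pos 11: '}' matches '{'; pop; stack = (empty)
pos 12: push '['; stack = [
pos 13: ']' matches '['; pop; stack = (empty)
pos 14: push '['; stack = [
pos 15: ']' matches '['; pop; stack = (empty)
pos 16: push '('; stack = (
pos 17: push '('; stack = ((
pos 18: push '('; stack = (((
pos 19: ')' matches '('; pop; stack = ((
pos 20: push '('; stack = (((
pos 21: ')' matches '('; pop; stack = ((
pos 22: ')' matches '('; pop; stack = (
pos 23: push '{'; stack = ({
pos 24: '}' matches '{'; pop; stack = (
pos 25: push '('; stack = ((
pos 26: push '['; stack = (([
pos 27: ']' matches '['; pop; stack = ((
pos 28: push '('; stack = (((
pos 29: ')' matches '('; pop; stack = ((
pos 30: push '['; stack = (([
pos 31: ']' matches '['; pop; stack = ((
pos 32: push '['; stack = (([
pos 33: ']' matches '['; pop; stack = ((
pos 34: ')' matches '('; pop; stack = (
end: stack still non-empty (() → INVALID
Verdict: unclosed openers at end: ( → no

Answer: no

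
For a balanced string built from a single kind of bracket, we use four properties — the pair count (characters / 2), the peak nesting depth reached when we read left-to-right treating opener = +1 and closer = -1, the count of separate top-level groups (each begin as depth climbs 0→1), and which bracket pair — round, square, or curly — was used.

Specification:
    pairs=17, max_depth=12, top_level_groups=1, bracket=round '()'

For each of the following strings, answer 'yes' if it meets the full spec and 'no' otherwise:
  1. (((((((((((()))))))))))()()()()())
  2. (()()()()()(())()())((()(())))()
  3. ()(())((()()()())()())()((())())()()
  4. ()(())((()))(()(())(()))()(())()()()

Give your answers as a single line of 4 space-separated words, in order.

String 1 '(((((((((((()))))))))))()()()()())': depth seq [1 2 3 4 5 6 7 8 9 10 11 12 11 10 9 8 7 6 5 4 3 2 1 2 1 2 1 2 1 2 1 2 1 0]
  -> pairs=17 depth=12 groups=1 -> yes
String 2 '(()()()()()(())()())((()(())))()': depth seq [1 2 1 2 1 2 1 2 1 2 1 2 3 2 1 2 1 2 1 0 1 2 3 2 3 4 3 2 1 0 1 0]
  -> pairs=16 depth=4 groups=3 -> no
String 3 '()(())((()()()())()())()((())())()()': depth seq [1 0 1 2 1 0 1 2 3 2 3 2 3 2 3 2 1 2 1 2 1 0 1 0 1 2 3 2 1 2 1 0 1 0 1 0]
  -> pairs=18 depth=3 groups=7 -> no
String 4 '()(())((()))(()(())(()))()(())()()()': depth seq [1 0 1 2 1 0 1 2 3 2 1 0 1 2 1 2 3 2 1 2 3 2 1 0 1 0 1 2 1 0 1 0 1 0 1 0]
  -> pairs=18 depth=3 groups=9 -> no

Answer: yes no no no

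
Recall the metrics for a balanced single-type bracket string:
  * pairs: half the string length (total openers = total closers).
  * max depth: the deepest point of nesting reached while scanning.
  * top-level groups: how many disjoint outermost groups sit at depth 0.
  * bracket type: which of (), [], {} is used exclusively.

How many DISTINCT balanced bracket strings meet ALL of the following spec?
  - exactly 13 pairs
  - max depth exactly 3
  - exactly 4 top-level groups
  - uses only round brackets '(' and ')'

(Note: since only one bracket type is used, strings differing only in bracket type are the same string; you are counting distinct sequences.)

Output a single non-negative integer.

Spec: pairs=13 depth=3 groups=4
Count(depth <= 3) = 16128
Count(depth <= 2) = 220
Count(depth == 3) = 16128 - 220 = 15908

Answer: 15908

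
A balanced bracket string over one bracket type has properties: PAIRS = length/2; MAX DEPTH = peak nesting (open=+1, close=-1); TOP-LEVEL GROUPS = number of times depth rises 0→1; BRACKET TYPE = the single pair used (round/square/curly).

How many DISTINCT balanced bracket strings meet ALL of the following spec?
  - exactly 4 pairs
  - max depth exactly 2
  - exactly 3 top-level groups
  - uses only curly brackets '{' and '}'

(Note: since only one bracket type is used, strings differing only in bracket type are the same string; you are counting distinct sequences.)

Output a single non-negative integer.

Spec: pairs=4 depth=2 groups=3
Count(depth <= 2) = 3
Count(depth <= 1) = 0
Count(depth == 2) = 3 - 0 = 3

Answer: 3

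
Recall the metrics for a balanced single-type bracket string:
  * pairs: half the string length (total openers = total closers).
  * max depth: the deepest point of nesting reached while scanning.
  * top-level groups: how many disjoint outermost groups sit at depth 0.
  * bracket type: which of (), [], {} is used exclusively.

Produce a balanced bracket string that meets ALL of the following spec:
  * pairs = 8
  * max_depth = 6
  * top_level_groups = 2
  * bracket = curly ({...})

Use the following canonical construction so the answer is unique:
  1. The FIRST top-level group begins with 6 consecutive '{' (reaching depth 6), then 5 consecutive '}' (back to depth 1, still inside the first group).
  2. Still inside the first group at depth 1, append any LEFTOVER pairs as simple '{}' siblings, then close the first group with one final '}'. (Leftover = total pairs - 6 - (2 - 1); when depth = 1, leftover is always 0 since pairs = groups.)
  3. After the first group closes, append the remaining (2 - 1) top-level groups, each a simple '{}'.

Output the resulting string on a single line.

Spec: pairs=8 depth=6 groups=2
Leftover pairs = 8 - 6 - (2-1) = 1
First group: deep chain of depth 6 + 1 sibling pairs
Remaining 1 groups: simple '{}' each

Answer: {{{{{{}}}}}{}}{}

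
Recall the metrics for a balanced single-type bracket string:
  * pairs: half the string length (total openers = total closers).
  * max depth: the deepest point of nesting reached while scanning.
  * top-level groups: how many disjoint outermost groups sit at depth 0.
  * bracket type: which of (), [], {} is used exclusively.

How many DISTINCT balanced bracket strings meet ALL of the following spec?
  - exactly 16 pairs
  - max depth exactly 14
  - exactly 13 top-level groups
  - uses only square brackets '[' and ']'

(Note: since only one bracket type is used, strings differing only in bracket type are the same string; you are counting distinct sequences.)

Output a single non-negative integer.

Spec: pairs=16 depth=14 groups=13
Count(depth <= 14) = 663
Count(depth <= 13) = 663
Count(depth == 14) = 663 - 663 = 0

Answer: 0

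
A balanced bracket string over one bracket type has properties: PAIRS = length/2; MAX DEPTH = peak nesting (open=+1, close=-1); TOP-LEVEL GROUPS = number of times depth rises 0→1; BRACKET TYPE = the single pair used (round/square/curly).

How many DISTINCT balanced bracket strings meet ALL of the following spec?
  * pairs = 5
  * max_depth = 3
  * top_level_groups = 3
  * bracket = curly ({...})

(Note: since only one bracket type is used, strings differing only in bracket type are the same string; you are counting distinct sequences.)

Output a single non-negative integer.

Answer: 3

Derivation:
Spec: pairs=5 depth=3 groups=3
Count(depth <= 3) = 9
Count(depth <= 2) = 6
Count(depth == 3) = 9 - 6 = 3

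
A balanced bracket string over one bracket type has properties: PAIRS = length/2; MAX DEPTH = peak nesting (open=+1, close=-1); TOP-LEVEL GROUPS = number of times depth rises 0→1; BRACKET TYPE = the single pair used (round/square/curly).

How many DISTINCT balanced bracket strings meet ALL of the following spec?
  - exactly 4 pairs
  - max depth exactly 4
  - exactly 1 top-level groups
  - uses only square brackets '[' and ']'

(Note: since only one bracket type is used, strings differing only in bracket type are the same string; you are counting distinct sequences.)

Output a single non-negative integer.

Answer: 1

Derivation:
Spec: pairs=4 depth=4 groups=1
Count(depth <= 4) = 5
Count(depth <= 3) = 4
Count(depth == 4) = 5 - 4 = 1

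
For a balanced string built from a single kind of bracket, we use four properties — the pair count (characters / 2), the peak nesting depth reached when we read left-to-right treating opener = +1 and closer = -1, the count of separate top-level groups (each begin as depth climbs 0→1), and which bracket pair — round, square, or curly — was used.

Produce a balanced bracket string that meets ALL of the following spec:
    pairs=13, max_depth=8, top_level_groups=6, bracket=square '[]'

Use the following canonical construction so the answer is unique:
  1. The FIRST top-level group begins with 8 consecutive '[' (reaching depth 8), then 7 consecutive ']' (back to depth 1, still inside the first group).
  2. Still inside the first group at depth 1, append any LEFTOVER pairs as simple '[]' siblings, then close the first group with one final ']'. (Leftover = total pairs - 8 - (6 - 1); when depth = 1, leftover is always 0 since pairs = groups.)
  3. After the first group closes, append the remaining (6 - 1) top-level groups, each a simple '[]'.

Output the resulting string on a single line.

Answer: [[[[[[[[]]]]]]]][][][][][]

Derivation:
Spec: pairs=13 depth=8 groups=6
Leftover pairs = 13 - 8 - (6-1) = 0
First group: deep chain of depth 8 + 0 sibling pairs
Remaining 5 groups: simple '[]' each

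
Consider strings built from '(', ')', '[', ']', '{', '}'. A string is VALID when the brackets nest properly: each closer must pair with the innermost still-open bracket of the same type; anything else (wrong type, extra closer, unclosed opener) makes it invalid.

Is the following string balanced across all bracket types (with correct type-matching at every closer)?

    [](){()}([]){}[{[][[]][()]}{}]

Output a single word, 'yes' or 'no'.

pos 0: push '['; stack = [
pos 1: ']' matches '['; pop; stack = (empty)
pos 2: push '('; stack = (
pos 3: ')' matches '('; pop; stack = (empty)
pos 4: push '{'; stack = {
pos 5: push '('; stack = {(
pos 6: ')' matches '('; pop; stack = {
pos 7: '}' matches '{'; pop; stack = (empty)
pos 8: push '('; stack = (
pos 9: push '['; stack = ([
pos 10: ']' matches '['; pop; stack = (
pos 11: ')' matches '('; pop; stack = (empty)
pos 12: push '{'; stack = {
pos 13: '}' matches '{'; pop; stack = (empty)
pos 14: push '['; stack = [
pos 15: push '{'; stack = [{
pos 16: push '['; stack = [{[
pos 17: ']' matches '['; pop; stack = [{
pos 18: push '['; stack = [{[
pos 19: push '['; stack = [{[[
pos 20: ']' matches '['; pop; stack = [{[
pos 21: ']' matches '['; pop; stack = [{
pos 22: push '['; stack = [{[
pos 23: push '('; stack = [{[(
pos 24: ')' matches '('; pop; stack = [{[
pos 25: ']' matches '['; pop; stack = [{
pos 26: '}' matches '{'; pop; stack = [
pos 27: push '{'; stack = [{
pos 28: '}' matches '{'; pop; stack = [
pos 29: ']' matches '['; pop; stack = (empty)
end: stack empty → VALID
Verdict: properly nested → yes

Answer: yes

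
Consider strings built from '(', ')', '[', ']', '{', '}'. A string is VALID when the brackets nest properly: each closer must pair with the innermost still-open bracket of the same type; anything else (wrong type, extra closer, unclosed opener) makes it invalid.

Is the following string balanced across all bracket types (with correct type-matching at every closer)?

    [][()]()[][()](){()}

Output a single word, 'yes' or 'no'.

pos 0: push '['; stack = [
pos 1: ']' matches '['; pop; stack = (empty)
pos 2: push '['; stack = [
pos 3: push '('; stack = [(
pos 4: ')' matches '('; pop; stack = [
pos 5: ']' matches '['; pop; stack = (empty)
pos 6: push '('; stack = (
pos 7: ')' matches '('; pop; stack = (empty)
pos 8: push '['; stack = [
pos 9: ']' matches '['; pop; stack = (empty)
pos 10: push '['; stack = [
pos 11: push '('; stack = [(
pos 12: ')' matches '('; pop; stack = [
pos 13: ']' matches '['; pop; stack = (empty)
pos 14: push '('; stack = (
pos 15: ')' matches '('; pop; stack = (empty)
pos 16: push '{'; stack = {
pos 17: push '('; stack = {(
pos 18: ')' matches '('; pop; stack = {
pos 19: '}' matches '{'; pop; stack = (empty)
end: stack empty → VALID
Verdict: properly nested → yes

Answer: yes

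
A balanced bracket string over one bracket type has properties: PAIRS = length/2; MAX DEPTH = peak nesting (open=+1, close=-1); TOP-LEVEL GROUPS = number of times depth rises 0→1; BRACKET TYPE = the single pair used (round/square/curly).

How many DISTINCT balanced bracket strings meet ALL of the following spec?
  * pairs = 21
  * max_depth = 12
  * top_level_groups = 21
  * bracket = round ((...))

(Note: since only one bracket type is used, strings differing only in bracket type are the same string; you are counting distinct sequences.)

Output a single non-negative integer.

Answer: 0

Derivation:
Spec: pairs=21 depth=12 groups=21
Count(depth <= 12) = 1
Count(depth <= 11) = 1
Count(depth == 12) = 1 - 1 = 0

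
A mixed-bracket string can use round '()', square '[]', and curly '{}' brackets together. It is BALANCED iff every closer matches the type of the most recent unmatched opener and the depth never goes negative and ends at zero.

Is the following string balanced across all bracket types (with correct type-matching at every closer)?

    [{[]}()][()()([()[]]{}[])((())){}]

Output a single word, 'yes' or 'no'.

Answer: yes

Derivation:
pos 0: push '['; stack = [
pos 1: push '{'; stack = [{
pos 2: push '['; stack = [{[
pos 3: ']' matches '['; pop; stack = [{
pos 4: '}' matches '{'; pop; stack = [
pos 5: push '('; stack = [(
pos 6: ')' matches '('; pop; stack = [
pos 7: ']' matches '['; pop; stack = (empty)
pos 8: push '['; stack = [
pos 9: push '('; stack = [(
pos 10: ')' matches '('; pop; stack = [
pos 11: push '('; stack = [(
pos 12: ')' matches '('; pop; stack = [
pos 13: push '('; stack = [(
pos 14: push '['; stack = [([
pos 15: push '('; stack = [([(
pos 16: ')' matches '('; pop; stack = [([
pos 17: push '['; stack = [([[
pos 18: ']' matches '['; pop; stack = [([
pos 19: ']' matches '['; pop; stack = [(
pos 20: push '{'; stack = [({
pos 21: '}' matches '{'; pop; stack = [(
pos 22: push '['; stack = [([
pos 23: ']' matches '['; pop; stack = [(
pos 24: ')' matches '('; pop; stack = [
pos 25: push '('; stack = [(
pos 26: push '('; stack = [((
pos 27: push '('; stack = [(((
pos 28: ')' matches '('; pop; stack = [((
pos 29: ')' matches '('; pop; stack = [(
pos 30: ')' matches '('; pop; stack = [
pos 31: push '{'; stack = [{
pos 32: '}' matches '{'; pop; stack = [
pos 33: ']' matches '['; pop; stack = (empty)
end: stack empty → VALID
Verdict: properly nested → yes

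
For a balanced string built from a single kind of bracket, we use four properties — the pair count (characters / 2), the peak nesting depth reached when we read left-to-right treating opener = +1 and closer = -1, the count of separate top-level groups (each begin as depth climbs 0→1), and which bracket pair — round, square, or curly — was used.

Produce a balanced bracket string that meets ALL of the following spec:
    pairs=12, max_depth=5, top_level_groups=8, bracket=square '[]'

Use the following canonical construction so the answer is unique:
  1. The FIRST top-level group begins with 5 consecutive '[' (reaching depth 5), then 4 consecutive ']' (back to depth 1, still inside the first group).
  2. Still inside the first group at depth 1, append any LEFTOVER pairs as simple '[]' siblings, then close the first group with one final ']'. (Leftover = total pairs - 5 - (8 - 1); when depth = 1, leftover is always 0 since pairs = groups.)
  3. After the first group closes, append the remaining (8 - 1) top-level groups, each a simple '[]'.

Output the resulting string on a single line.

Answer: [[[[[]]]]][][][][][][][]

Derivation:
Spec: pairs=12 depth=5 groups=8
Leftover pairs = 12 - 5 - (8-1) = 0
First group: deep chain of depth 5 + 0 sibling pairs
Remaining 7 groups: simple '[]' each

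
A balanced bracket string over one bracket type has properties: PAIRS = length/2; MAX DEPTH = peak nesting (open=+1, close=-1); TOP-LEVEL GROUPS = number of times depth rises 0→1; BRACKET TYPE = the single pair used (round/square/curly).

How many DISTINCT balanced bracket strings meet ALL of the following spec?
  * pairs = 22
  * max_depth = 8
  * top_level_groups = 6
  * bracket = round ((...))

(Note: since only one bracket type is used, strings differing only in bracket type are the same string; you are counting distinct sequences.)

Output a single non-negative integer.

Spec: pairs=22 depth=8 groups=6
Count(depth <= 8) = 3389523765
Count(depth <= 7) = 3166684758
Count(depth == 8) = 3389523765 - 3166684758 = 222839007

Answer: 222839007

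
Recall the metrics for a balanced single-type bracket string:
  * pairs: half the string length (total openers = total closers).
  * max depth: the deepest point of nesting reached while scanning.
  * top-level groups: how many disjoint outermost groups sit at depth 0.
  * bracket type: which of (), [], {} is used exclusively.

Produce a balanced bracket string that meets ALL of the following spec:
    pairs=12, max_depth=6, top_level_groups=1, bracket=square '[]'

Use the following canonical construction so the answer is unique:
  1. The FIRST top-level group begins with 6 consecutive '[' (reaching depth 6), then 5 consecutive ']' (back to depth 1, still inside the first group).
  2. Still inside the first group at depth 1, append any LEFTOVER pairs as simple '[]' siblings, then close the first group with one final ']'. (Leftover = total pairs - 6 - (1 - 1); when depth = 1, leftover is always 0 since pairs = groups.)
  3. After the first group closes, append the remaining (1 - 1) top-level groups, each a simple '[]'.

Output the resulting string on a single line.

Spec: pairs=12 depth=6 groups=1
Leftover pairs = 12 - 6 - (1-1) = 6
First group: deep chain of depth 6 + 6 sibling pairs
Remaining 0 groups: simple '[]' each

Answer: [[[[[[]]]]][][][][][][]]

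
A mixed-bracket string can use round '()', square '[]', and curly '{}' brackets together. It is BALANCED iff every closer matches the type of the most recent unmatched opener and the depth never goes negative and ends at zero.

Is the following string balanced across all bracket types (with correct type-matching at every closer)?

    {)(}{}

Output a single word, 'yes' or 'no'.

pos 0: push '{'; stack = {
pos 1: saw closer ')' but top of stack is '{' (expected '}') → INVALID
Verdict: type mismatch at position 1: ')' closes '{' → no

Answer: no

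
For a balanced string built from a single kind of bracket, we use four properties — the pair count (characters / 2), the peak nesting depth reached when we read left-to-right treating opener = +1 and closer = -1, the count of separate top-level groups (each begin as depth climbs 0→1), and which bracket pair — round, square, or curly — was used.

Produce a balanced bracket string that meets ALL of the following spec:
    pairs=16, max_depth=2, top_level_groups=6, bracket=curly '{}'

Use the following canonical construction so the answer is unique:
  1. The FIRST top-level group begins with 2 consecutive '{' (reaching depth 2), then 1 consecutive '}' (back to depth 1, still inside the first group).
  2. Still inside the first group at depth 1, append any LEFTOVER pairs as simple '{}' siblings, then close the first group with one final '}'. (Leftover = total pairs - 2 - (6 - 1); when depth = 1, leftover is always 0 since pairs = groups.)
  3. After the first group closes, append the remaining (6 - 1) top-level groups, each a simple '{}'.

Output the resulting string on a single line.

Spec: pairs=16 depth=2 groups=6
Leftover pairs = 16 - 2 - (6-1) = 9
First group: deep chain of depth 2 + 9 sibling pairs
Remaining 5 groups: simple '{}' each

Answer: {{}{}{}{}{}{}{}{}{}{}}{}{}{}{}{}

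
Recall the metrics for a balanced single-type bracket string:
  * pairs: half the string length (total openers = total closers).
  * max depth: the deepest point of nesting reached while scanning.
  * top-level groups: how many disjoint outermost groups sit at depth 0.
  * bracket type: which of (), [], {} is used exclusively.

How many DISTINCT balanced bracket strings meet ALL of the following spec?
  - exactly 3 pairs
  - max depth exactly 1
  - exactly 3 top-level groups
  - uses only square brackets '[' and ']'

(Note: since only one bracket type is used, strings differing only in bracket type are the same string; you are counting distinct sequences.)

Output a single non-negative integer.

Spec: pairs=3 depth=1 groups=3
Count(depth <= 1) = 1
Count(depth <= 0) = 0
Count(depth == 1) = 1 - 0 = 1

Answer: 1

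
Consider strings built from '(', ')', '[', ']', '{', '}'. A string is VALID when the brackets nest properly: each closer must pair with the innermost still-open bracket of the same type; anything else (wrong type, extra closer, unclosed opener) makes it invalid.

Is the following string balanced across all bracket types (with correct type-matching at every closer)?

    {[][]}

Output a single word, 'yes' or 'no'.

Answer: yes

Derivation:
pos 0: push '{'; stack = {
pos 1: push '['; stack = {[
pos 2: ']' matches '['; pop; stack = {
pos 3: push '['; stack = {[
pos 4: ']' matches '['; pop; stack = {
pos 5: '}' matches '{'; pop; stack = (empty)
end: stack empty → VALID
Verdict: properly nested → yes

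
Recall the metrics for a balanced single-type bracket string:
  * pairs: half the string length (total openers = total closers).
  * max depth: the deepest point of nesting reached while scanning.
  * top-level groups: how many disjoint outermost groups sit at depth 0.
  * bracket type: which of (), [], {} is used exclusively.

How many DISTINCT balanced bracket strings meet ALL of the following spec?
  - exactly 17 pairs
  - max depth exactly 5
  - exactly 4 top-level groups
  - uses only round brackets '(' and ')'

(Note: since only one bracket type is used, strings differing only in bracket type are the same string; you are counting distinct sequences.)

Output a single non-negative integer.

Answer: 5116432

Derivation:
Spec: pairs=17 depth=5 groups=4
Count(depth <= 5) = 9399296
Count(depth <= 4) = 4282864
Count(depth == 5) = 9399296 - 4282864 = 5116432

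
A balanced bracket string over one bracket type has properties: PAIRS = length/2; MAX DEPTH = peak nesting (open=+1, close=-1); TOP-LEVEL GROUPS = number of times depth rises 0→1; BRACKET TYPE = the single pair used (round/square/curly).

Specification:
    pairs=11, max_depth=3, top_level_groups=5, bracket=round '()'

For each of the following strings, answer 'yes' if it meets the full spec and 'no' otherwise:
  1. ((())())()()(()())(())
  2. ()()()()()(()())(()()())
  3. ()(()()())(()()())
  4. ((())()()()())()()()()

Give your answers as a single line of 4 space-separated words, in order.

Answer: yes no no yes

Derivation:
String 1 '((())())()()(()())(())': depth seq [1 2 3 2 1 2 1 0 1 0 1 0 1 2 1 2 1 0 1 2 1 0]
  -> pairs=11 depth=3 groups=5 -> yes
String 2 '()()()()()(()())(()()())': depth seq [1 0 1 0 1 0 1 0 1 0 1 2 1 2 1 0 1 2 1 2 1 2 1 0]
  -> pairs=12 depth=2 groups=7 -> no
String 3 '()(()()())(()()())': depth seq [1 0 1 2 1 2 1 2 1 0 1 2 1 2 1 2 1 0]
  -> pairs=9 depth=2 groups=3 -> no
String 4 '((())()()()())()()()()': depth seq [1 2 3 2 1 2 1 2 1 2 1 2 1 0 1 0 1 0 1 0 1 0]
  -> pairs=11 depth=3 groups=5 -> yes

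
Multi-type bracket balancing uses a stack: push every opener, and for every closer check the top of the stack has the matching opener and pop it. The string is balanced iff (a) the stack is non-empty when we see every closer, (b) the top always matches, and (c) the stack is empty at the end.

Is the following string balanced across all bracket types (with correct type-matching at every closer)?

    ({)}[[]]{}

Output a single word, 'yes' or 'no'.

pos 0: push '('; stack = (
pos 1: push '{'; stack = ({
pos 2: saw closer ')' but top of stack is '{' (expected '}') → INVALID
Verdict: type mismatch at position 2: ')' closes '{' → no

Answer: no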